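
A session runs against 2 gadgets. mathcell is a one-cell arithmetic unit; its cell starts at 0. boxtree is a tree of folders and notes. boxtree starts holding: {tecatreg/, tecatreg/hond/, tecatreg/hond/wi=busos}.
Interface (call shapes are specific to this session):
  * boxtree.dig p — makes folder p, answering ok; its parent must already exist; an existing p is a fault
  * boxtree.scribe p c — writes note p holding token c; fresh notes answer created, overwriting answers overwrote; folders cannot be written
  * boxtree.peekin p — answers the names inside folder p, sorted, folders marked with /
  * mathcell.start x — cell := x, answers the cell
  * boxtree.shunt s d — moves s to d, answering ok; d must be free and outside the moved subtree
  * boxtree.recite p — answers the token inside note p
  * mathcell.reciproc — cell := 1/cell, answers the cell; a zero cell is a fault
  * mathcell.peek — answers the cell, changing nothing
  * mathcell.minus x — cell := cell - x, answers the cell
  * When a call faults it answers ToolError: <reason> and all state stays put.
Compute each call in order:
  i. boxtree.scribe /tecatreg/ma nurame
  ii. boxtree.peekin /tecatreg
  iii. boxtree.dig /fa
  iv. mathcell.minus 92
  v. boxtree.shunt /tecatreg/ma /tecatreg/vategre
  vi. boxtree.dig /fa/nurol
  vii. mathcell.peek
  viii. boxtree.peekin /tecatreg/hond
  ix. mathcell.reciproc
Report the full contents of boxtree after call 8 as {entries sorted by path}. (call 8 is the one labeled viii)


Now I run boxtree.scribe with p=/tecatreg/ma, c=nurame, and observe created.
I run boxtree.peekin with p=/tecatreg, and see [hond/, ma].
I call boxtree.dig with p=/fa, yielding ok.
I invoke mathcell.minus with x=92, — result: -92.
Now I run boxtree.shunt with s=/tecatreg/ma, d=/tecatreg/vategre, which returns ok.
Invoking boxtree.dig with p=/fa/nurol, and see ok.
I try mathcell.peek, yielding -92.
I run boxtree.peekin with p=/tecatreg/hond: [wi].
I call mathcell.reciproc(), and get -1/92.

Answer: {fa/, fa/nurol/, tecatreg/, tecatreg/hond/, tecatreg/hond/wi=busos, tecatreg/vategre=nurame}


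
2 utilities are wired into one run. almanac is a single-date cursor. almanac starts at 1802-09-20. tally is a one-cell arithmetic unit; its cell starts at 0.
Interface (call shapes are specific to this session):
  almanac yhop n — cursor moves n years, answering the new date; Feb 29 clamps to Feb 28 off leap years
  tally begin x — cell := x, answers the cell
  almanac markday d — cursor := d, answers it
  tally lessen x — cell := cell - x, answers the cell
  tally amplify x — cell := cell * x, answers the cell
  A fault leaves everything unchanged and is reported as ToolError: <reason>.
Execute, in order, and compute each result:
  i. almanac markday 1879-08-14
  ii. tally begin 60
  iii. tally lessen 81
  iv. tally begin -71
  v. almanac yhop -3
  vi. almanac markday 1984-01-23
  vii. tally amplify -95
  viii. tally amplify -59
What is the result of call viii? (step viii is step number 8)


Answer: -397955

Derivation:
==> almanac markday(d='1879-08-14')
<== 1879-08-14
==> tally begin(x='60')
<== 60
==> tally lessen(x='81')
<== -21
==> tally begin(x='-71')
<== -71
==> almanac yhop(n='-3')
<== 1876-08-14
==> almanac markday(d='1984-01-23')
<== 1984-01-23
==> tally amplify(x='-95')
<== 6745
==> tally amplify(x='-59')
<== -397955


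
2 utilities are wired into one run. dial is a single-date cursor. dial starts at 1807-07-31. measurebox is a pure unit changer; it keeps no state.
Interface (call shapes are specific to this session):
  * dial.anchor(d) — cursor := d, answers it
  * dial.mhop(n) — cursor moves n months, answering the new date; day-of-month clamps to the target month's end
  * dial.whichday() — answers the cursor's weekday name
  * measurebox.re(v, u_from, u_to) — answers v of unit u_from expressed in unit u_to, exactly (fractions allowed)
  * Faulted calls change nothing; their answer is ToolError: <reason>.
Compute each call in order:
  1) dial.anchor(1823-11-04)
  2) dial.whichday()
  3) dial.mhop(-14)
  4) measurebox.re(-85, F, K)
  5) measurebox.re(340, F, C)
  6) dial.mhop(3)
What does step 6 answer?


Answer: 1822-12-04

Derivation:
~$ anchor d→1823-11-04
= 1823-11-04
~$ whichday
= Tuesday
~$ mhop n→-14
= 1822-09-04
~$ re v→-85 u_from→F u_to→K
= 4163/20
~$ re v→340 u_from→F u_to→C
= 1540/9
~$ mhop n→3
= 1822-12-04


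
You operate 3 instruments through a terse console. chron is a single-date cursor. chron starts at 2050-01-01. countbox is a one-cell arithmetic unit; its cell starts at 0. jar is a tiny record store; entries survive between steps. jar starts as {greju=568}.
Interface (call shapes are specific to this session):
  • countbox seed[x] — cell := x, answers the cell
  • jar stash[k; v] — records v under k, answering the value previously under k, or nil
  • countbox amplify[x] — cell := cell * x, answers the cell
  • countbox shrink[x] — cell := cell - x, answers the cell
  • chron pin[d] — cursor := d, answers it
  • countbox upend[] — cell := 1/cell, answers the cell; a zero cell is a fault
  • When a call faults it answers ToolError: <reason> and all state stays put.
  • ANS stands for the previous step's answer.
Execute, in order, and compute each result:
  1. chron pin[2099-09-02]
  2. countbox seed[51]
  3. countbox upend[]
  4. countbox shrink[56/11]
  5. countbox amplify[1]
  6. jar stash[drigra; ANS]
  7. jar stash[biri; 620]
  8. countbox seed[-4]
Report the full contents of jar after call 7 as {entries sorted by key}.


Answer: {biri=620, drigra=-2845/561, greju=568}

Derivation:
$ chron pin d='2099-09-02'
= 2099-09-02
$ countbox seed x='51'
= 51
$ countbox upend
= 1/51
$ countbox shrink x='56/11'
= -2845/561
$ countbox amplify x='1'
= -2845/561
$ jar stash k='drigra' v='ANS'
= nil
$ jar stash k='biri' v='620'
= nil
$ countbox seed x='-4'
= -4


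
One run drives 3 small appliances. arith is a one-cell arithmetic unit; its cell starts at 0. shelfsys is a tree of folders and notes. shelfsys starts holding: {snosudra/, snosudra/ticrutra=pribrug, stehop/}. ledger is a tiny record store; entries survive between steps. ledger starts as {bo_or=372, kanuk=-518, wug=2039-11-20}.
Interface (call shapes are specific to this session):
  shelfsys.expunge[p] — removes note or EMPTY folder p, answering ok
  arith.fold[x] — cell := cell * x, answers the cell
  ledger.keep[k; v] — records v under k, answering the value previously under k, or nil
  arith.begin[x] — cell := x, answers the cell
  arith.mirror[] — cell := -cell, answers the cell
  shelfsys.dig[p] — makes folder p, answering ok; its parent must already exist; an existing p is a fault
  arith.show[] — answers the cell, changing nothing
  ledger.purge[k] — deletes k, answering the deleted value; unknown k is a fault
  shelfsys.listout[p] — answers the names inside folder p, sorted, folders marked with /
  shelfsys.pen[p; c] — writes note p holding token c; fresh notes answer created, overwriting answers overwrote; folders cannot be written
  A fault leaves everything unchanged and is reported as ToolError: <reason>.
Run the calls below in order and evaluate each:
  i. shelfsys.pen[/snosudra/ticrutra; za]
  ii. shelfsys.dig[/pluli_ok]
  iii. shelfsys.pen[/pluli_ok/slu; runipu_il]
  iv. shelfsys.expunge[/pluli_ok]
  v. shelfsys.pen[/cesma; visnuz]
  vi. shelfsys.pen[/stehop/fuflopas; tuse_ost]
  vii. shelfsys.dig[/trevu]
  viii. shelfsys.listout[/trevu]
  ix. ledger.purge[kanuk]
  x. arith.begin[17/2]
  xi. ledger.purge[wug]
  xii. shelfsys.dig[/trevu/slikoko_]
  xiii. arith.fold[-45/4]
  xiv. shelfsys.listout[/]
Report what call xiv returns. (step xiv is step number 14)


Answer: [cesma, pluli_ok/, snosudra/, stehop/, trevu/]

Derivation:
-> shelfsys.pen(/snosudra/ticrutra, za)
<- overwrote
-> shelfsys.dig(/pluli_ok)
<- ok
-> shelfsys.pen(/pluli_ok/slu, runipu_il)
<- created
-> shelfsys.expunge(/pluli_ok)
<- ToolError: not empty
-> shelfsys.pen(/cesma, visnuz)
<- created
-> shelfsys.pen(/stehop/fuflopas, tuse_ost)
<- created
-> shelfsys.dig(/trevu)
<- ok
-> shelfsys.listout(/trevu)
<- []
-> ledger.purge(kanuk)
<- -518
-> arith.begin(17/2)
<- 17/2
-> ledger.purge(wug)
<- 2039-11-20
-> shelfsys.dig(/trevu/slikoko_)
<- ok
-> arith.fold(-45/4)
<- -765/8
-> shelfsys.listout(/)
<- [cesma, pluli_ok/, snosudra/, stehop/, trevu/]


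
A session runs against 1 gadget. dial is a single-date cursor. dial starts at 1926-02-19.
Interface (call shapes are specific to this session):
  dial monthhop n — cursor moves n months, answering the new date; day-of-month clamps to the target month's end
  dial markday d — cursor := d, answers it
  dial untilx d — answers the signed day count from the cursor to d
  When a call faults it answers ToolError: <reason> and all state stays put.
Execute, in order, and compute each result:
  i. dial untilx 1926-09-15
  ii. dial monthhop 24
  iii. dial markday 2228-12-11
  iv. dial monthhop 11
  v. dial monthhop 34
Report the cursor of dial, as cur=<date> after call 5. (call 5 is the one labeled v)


Answer: cur=2232-09-11

Derivation:
[in] dial untilx d→1926-09-15
:: 208
[in] dial monthhop n→24
:: 1928-02-19
[in] dial markday d→2228-12-11
:: 2228-12-11
[in] dial monthhop n→11
:: 2229-11-11
[in] dial monthhop n→34
:: 2232-09-11


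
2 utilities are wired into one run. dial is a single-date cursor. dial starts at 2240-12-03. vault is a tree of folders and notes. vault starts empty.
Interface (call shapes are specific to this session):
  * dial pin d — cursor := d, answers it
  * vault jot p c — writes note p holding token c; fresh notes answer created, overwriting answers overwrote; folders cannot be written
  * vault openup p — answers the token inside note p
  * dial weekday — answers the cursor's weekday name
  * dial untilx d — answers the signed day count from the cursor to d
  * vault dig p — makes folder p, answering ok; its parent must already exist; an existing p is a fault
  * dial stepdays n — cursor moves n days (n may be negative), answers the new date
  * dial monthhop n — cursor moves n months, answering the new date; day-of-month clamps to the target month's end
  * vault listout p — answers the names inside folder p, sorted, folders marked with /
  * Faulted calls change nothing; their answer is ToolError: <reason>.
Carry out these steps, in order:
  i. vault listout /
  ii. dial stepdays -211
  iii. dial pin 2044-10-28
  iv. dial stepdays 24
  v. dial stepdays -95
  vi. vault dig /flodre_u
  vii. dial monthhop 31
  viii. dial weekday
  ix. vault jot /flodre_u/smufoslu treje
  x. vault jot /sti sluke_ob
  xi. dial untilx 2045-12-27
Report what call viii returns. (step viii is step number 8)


Then vault listout using p: /, — result: [].
I call dial stepdays using n: -211, yielding 2240-05-06.
Using dial pin using d: 2044-10-28, and see 2044-10-28.
I use dial stepdays using n: 24, — result: 2044-11-21.
Invoking dial stepdays using n: -95, yielding 2044-08-18.
I invoke vault dig using p: /flodre_u, and get ok.
Now I run dial monthhop using n: 31, and observe 2047-03-18.
I try dial weekday(), → Monday.
Next I call vault jot using p: /flodre_u/smufoslu, c: treje, — result: created.
Now I run vault jot using p: /sti, c: sluke_ob, → created.
I run dial untilx using d: 2045-12-27: -446.

Answer: Monday


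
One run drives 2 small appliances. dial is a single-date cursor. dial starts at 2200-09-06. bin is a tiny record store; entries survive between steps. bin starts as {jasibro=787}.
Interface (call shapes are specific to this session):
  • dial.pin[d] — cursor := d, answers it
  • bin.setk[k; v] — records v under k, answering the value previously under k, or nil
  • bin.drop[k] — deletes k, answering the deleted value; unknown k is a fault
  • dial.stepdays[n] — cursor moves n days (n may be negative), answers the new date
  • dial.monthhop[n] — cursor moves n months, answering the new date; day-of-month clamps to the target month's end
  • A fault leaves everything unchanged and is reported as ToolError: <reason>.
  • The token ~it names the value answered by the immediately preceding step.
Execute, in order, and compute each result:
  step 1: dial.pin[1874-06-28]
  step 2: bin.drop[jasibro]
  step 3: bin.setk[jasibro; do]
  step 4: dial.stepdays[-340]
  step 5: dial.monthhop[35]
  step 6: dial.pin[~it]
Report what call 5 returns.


Answer: 1876-06-23

Derivation:
I run dial.pin passing d→1874-06-28, giving 1874-06-28.
Using bin.drop passing k→jasibro, which returns 787.
I run bin.setk passing k→jasibro, v→do, and observe nil.
Using dial.stepdays passing n→-340, and observe 1873-07-23.
Next I call dial.monthhop passing n→35, which returns 1876-06-23.
I try dial.pin passing d→~it, — result: 1876-06-23.


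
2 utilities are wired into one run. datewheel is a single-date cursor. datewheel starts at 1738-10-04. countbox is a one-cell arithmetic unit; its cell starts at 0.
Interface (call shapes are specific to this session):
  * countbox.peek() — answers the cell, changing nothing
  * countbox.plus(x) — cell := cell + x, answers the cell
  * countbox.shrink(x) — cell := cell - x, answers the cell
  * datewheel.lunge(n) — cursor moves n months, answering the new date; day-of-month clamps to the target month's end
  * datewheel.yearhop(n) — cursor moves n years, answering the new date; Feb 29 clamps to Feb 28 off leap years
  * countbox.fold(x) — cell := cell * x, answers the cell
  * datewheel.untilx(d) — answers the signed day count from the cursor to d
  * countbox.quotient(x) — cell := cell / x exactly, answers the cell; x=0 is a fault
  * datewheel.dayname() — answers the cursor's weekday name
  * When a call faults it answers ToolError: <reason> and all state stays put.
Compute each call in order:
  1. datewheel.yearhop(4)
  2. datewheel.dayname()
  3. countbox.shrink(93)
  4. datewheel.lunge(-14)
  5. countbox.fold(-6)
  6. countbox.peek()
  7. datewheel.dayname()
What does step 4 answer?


-- yearhop(n→4) -> 1742-10-04
-- dayname() -> Thursday
-- shrink(x→93) -> -93
-- lunge(n→-14) -> 1741-08-04
-- fold(x→-6) -> 558
-- peek() -> 558
-- dayname() -> Friday

Answer: 1741-08-04


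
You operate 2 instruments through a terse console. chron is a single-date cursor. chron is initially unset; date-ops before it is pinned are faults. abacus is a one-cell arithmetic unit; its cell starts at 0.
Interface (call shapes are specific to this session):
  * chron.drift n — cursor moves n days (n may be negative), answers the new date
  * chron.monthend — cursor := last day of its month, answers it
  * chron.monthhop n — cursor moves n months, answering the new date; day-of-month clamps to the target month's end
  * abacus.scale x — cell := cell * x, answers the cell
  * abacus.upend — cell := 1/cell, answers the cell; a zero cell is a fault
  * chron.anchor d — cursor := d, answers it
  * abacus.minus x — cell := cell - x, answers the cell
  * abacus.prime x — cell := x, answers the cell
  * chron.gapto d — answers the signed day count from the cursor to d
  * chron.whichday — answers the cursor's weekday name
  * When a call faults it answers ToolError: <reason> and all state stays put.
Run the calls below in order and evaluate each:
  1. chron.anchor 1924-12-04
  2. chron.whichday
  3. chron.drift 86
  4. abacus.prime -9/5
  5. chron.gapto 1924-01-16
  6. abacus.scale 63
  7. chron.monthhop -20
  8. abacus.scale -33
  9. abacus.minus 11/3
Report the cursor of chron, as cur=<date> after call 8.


[in] chron.anchor 1924-12-04
[out] 1924-12-04
[in] chron.whichday
[out] Thursday
[in] chron.drift 86
[out] 1925-02-28
[in] abacus.prime -9/5
[out] -9/5
[in] chron.gapto 1924-01-16
[out] -409
[in] abacus.scale 63
[out] -567/5
[in] chron.monthhop -20
[out] 1923-06-28
[in] abacus.scale -33
[out] 18711/5
[in] abacus.minus 11/3
[out] 56078/15

Answer: cur=1923-06-28


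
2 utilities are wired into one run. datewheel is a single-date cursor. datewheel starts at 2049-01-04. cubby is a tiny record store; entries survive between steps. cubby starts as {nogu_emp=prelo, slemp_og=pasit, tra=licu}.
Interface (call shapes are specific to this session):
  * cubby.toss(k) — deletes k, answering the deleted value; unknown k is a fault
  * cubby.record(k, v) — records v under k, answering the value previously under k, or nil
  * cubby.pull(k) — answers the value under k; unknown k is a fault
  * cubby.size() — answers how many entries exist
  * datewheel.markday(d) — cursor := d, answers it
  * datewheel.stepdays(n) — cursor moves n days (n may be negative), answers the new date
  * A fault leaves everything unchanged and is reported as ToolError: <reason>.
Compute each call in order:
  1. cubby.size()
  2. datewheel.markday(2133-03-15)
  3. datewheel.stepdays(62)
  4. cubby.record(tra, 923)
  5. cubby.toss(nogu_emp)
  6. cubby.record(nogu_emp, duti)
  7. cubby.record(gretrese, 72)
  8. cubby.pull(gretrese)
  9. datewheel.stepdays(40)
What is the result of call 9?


Answer: 2133-06-25

Derivation:
Invoking cubby.size(): 3.
Invoking datewheel.markday(d='2133-03-15'), — result: 2133-03-15.
Now I run datewheel.stepdays(n='62'), and see 2133-05-16.
Calling cubby.record(k='tra', v='923'): licu.
Next I call cubby.toss(k='nogu_emp'), yielding prelo.
Calling cubby.record(k='nogu_emp', v='duti'), which returns nil.
Next I call cubby.record(k='gretrese', v='72'), and get nil.
Next I call cubby.pull(k='gretrese'), and see 72.
I run datewheel.stepdays(n='40'), → 2133-06-25.


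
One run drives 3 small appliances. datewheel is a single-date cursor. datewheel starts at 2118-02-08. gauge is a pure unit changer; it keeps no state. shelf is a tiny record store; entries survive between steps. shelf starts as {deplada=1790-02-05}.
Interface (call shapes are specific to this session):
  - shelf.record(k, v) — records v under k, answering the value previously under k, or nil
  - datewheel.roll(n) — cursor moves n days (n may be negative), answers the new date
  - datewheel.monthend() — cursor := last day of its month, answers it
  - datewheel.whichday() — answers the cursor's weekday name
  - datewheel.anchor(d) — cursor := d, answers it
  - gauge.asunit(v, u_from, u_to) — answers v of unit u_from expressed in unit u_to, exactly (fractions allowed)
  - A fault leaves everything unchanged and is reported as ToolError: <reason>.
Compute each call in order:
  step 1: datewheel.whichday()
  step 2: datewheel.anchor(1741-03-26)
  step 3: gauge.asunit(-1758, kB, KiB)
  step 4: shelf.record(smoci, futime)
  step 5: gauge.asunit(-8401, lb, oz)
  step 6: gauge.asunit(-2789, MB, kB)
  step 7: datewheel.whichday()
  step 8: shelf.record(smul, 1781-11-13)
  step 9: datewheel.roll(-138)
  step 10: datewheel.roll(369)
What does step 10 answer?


>> datewheel.whichday()
<< Tuesday
>> datewheel.anchor(d='1741-03-26')
<< 1741-03-26
>> gauge.asunit(v='-1758', u_from='kB', u_to='KiB')
<< -109875/64
>> shelf.record(k='smoci', v='futime')
<< nil
>> gauge.asunit(v='-8401', u_from='lb', u_to='oz')
<< -134416
>> gauge.asunit(v='-2789', u_from='MB', u_to='kB')
<< -2789000
>> datewheel.whichday()
<< Sunday
>> shelf.record(k='smul', v='1781-11-13')
<< nil
>> datewheel.roll(n='-138')
<< 1740-11-08
>> datewheel.roll(n='369')
<< 1741-11-12

Answer: 1741-11-12


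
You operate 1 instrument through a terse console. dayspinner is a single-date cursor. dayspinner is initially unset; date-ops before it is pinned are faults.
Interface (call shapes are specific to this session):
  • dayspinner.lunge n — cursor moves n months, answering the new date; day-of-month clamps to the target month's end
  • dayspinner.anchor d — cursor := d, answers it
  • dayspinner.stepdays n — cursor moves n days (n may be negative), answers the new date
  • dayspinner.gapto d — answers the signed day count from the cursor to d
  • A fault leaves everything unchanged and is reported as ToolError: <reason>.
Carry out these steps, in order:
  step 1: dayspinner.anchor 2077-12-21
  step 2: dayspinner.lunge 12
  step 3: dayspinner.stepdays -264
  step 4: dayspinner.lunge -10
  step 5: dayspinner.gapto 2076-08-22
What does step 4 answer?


Answer: 2077-06-01

Derivation:
Next I call anchor on 2077-12-21, and see 2077-12-21.
I call lunge on 12, and observe 2078-12-21.
I invoke stepdays on -264, and get 2078-04-01.
I invoke lunge on -10, → 2077-06-01.
I run gapto on 2076-08-22, → -283.


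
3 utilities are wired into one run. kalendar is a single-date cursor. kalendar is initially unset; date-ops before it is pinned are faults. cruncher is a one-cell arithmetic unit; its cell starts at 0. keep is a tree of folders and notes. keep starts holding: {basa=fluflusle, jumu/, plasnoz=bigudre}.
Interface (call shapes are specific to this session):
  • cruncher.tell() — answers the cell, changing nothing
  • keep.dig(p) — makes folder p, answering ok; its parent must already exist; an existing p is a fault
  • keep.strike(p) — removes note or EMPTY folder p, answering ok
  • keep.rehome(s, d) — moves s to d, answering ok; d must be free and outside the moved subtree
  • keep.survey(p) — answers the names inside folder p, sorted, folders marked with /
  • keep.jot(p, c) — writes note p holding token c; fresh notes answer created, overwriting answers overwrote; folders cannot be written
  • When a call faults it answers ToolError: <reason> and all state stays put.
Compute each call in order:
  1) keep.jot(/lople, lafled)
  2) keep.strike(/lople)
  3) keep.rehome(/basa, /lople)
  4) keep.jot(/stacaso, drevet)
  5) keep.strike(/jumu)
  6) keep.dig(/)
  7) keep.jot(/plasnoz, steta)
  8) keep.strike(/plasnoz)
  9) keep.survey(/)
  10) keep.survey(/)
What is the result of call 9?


% keep.jot(/lople, lafled) ~> created
% keep.strike(/lople) ~> ok
% keep.rehome(/basa, /lople) ~> ok
% keep.jot(/stacaso, drevet) ~> created
% keep.strike(/jumu) ~> ok
% keep.dig(/) ~> ToolError: exists
% keep.jot(/plasnoz, steta) ~> overwrote
% keep.strike(/plasnoz) ~> ok
% keep.survey(/) ~> [lople, stacaso]
% keep.survey(/) ~> [lople, stacaso]

Answer: [lople, stacaso]


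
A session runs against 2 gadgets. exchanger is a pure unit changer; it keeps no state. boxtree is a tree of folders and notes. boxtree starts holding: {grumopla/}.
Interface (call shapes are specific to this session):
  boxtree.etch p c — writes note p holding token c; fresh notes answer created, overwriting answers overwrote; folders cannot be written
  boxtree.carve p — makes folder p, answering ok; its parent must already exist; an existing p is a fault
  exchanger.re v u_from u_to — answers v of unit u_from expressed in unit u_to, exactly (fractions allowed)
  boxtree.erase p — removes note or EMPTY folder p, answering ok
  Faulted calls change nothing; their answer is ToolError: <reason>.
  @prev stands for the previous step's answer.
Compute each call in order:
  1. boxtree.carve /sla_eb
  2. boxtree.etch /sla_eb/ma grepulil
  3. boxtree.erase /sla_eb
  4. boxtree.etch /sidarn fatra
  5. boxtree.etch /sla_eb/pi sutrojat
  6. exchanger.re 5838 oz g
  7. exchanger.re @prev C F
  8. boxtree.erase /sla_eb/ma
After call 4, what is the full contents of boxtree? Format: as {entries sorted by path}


-- 1. boxtree.carve(p=/sla_eb) : ok
-- 2. boxtree.etch(p=/sla_eb/ma, c=grepulil) : created
-- 3. boxtree.erase(p=/sla_eb) : ToolError: not empty
-- 4. boxtree.etch(p=/sidarn, c=fatra) : created
-- 5. boxtree.etch(p=/sla_eb/pi, c=sutrojat) : created
-- 6. exchanger.re(v=5838, u_from=oz, u_to=g) : 132403612803/800000
-- 7. exchanger.re(v=@prev, u_from=C, u_to=F) : 1191760515227/4000000
-- 8. boxtree.erase(p=/sla_eb/ma) : ok

Answer: {grumopla/, sidarn=fatra, sla_eb/, sla_eb/ma=grepulil}


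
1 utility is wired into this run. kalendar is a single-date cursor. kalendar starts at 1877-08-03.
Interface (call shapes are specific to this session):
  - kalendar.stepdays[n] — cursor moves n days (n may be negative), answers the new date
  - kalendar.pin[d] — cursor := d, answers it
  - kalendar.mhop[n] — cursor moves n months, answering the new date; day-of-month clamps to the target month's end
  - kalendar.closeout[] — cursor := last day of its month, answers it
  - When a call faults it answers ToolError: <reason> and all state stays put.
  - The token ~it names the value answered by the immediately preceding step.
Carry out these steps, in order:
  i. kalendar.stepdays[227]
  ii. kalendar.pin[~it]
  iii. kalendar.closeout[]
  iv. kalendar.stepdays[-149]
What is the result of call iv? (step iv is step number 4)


Answer: 1877-11-02

Derivation:
I call kalendar.stepdays with n: 227, and see 1878-03-18.
Using kalendar.pin with d: ~it, and see 1878-03-18.
Using kalendar.closeout, and see 1878-03-31.
I try kalendar.stepdays with n: -149, and get 1877-11-02.


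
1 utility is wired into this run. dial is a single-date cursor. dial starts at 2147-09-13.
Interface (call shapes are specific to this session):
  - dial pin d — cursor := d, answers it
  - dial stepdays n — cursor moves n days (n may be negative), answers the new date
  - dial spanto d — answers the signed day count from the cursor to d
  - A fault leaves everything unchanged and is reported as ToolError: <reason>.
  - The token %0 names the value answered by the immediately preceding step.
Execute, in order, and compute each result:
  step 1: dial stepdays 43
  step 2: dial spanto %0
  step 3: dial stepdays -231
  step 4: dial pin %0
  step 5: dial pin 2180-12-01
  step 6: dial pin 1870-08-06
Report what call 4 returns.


Answer: 2147-03-09

Derivation:
Invoking dial stepdays on n=43: 2147-10-26.
Now I run dial spanto on d=%0, and observe 0.
I try dial stepdays on n=-231: 2147-03-09.
Invoking dial pin on d=%0, → 2147-03-09.
Now I run dial pin on d=2180-12-01, and get 2180-12-01.
I invoke dial pin on d=1870-08-06, yielding 1870-08-06.


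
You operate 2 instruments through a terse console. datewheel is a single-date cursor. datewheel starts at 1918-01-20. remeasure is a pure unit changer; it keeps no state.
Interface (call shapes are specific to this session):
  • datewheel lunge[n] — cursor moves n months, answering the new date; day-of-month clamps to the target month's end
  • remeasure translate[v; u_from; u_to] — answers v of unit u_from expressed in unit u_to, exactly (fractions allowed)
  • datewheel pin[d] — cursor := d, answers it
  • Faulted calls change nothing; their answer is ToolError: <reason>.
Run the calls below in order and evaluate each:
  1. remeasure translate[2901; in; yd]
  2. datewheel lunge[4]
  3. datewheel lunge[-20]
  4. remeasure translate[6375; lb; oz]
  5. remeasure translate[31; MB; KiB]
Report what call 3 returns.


Next I call remeasure translate using 2901, in, yd, → 967/12.
Next I call datewheel lunge using 4, yielding 1918-05-20.
I use datewheel lunge using -20, — result: 1916-09-20.
Invoking remeasure translate using 6375, lb, oz, yielding 102000.
I invoke remeasure translate using 31, MB, KiB, → 484375/16.

Answer: 1916-09-20


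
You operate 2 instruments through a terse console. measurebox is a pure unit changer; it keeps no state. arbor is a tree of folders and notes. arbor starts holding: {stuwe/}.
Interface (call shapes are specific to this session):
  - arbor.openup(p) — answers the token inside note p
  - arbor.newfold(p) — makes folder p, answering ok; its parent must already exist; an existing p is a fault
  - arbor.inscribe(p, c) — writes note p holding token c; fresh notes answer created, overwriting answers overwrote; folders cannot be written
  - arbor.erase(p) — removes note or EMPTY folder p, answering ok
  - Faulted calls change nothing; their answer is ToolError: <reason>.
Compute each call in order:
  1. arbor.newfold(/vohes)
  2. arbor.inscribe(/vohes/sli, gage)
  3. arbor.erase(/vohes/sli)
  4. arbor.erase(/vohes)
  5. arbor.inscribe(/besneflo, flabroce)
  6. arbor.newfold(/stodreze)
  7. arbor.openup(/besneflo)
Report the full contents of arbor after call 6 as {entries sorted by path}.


Answer: {besneflo=flabroce, stodreze/, stuwe/}

Derivation:
Now I run arbor.newfold on p→/vohes, yielding ok.
I use arbor.inscribe on p→/vohes/sli, c→gage, — result: created.
Now I run arbor.erase on p→/vohes/sli: ok.
Using arbor.erase on p→/vohes, — result: ok.
Calling arbor.inscribe on p→/besneflo, c→flabroce, → created.
I call arbor.newfold on p→/stodreze, yielding ok.
I invoke arbor.openup on p→/besneflo, and get flabroce.


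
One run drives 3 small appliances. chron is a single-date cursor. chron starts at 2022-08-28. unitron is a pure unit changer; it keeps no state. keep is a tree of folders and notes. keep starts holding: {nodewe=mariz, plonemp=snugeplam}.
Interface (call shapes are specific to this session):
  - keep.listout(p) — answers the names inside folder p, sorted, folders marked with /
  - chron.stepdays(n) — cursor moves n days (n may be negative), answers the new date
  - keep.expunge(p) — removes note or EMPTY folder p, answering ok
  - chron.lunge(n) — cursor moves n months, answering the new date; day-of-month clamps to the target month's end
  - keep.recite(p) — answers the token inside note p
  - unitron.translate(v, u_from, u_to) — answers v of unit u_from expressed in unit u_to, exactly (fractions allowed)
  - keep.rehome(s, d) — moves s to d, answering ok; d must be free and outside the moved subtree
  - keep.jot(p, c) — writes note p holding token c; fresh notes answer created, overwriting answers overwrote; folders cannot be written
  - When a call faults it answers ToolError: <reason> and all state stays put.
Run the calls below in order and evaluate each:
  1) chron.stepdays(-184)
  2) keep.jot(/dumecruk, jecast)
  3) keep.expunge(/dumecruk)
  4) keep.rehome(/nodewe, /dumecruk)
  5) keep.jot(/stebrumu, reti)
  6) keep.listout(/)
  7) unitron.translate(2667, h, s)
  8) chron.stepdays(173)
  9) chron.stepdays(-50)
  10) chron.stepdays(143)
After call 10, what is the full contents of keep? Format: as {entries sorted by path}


-> chron.stepdays(-184)
<- 2022-02-25
-> keep.jot(/dumecruk, jecast)
<- created
-> keep.expunge(/dumecruk)
<- ok
-> keep.rehome(/nodewe, /dumecruk)
<- ok
-> keep.jot(/stebrumu, reti)
<- created
-> keep.listout(/)
<- [dumecruk, plonemp, stebrumu]
-> unitron.translate(2667, h, s)
<- 9601200
-> chron.stepdays(173)
<- 2022-08-17
-> chron.stepdays(-50)
<- 2022-06-28
-> chron.stepdays(143)
<- 2022-11-18

Answer: {dumecruk=mariz, plonemp=snugeplam, stebrumu=reti}


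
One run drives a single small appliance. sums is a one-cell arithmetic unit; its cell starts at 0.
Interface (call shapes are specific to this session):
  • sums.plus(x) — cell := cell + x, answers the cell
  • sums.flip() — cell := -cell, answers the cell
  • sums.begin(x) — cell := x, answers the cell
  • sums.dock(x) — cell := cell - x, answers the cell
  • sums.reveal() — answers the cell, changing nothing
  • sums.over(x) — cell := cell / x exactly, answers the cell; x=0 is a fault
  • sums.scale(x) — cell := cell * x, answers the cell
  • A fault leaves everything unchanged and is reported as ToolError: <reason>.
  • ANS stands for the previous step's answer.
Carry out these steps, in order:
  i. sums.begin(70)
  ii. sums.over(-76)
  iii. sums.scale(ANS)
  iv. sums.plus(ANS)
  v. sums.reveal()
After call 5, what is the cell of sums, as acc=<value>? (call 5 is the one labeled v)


$ sums.begin x→70
[out] 70
$ sums.over x→-76
[out] -35/38
$ sums.scale x→ANS
[out] 1225/1444
$ sums.plus x→ANS
[out] 1225/722
$ sums.reveal
[out] 1225/722

Answer: acc=1225/722


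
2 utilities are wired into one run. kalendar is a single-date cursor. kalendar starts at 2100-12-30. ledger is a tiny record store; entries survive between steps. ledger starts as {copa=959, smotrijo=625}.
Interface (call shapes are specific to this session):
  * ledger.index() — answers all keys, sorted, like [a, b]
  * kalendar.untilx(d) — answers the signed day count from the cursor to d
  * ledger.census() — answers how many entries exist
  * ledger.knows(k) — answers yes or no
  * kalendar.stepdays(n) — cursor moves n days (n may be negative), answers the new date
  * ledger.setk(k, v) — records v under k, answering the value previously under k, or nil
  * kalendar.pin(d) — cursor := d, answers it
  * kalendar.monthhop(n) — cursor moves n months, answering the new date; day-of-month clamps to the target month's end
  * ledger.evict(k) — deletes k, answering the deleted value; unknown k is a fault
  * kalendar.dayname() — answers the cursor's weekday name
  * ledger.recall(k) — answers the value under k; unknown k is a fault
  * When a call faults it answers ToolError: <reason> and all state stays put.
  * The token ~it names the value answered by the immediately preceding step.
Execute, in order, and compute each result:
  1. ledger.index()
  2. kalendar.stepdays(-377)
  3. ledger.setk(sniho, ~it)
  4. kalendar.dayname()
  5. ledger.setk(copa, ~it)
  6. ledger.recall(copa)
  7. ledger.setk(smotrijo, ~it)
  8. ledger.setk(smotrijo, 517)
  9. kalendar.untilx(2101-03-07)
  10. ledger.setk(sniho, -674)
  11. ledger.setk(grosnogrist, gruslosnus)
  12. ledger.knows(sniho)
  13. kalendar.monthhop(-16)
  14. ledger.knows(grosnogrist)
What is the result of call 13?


> ledger.index
:: [copa, smotrijo]
> kalendar.stepdays n='-377'
:: 2099-12-18
> ledger.setk k='sniho' v='~it'
:: nil
> kalendar.dayname
:: Friday
> ledger.setk k='copa' v='~it'
:: 959
> ledger.recall k='copa'
:: Friday
> ledger.setk k='smotrijo' v='~it'
:: 625
> ledger.setk k='smotrijo' v='517'
:: Friday
> kalendar.untilx d='2101-03-07'
:: 444
> ledger.setk k='sniho' v='-674'
:: 2099-12-18
> ledger.setk k='grosnogrist' v='gruslosnus'
:: nil
> ledger.knows k='sniho'
:: yes
> kalendar.monthhop n='-16'
:: 2098-08-18
> ledger.knows k='grosnogrist'
:: yes

Answer: 2098-08-18


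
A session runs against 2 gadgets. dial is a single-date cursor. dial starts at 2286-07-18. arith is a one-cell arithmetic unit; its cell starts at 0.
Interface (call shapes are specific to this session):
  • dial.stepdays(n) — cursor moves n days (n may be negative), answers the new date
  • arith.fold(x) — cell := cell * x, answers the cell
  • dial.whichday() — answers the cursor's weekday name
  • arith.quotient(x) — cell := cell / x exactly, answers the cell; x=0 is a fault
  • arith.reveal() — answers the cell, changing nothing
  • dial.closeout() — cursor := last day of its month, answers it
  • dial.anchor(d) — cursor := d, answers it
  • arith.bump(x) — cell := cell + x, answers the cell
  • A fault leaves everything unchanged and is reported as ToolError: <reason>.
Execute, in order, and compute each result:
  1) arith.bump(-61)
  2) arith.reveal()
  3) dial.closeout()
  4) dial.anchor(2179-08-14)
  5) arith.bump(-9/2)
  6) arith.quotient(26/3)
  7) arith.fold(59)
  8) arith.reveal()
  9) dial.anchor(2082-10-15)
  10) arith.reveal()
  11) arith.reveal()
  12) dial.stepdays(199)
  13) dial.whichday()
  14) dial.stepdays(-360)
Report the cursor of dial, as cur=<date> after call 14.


Answer: cur=2082-05-07

Derivation:
·→ bump(x=-61)
·← -61
·→ reveal()
·← -61
·→ closeout()
·← 2286-07-31
·→ anchor(d=2179-08-14)
·← 2179-08-14
·→ bump(x=-9/2)
·← -131/2
·→ quotient(x=26/3)
·← -393/52
·→ fold(x=59)
·← -23187/52
·→ reveal()
·← -23187/52
·→ anchor(d=2082-10-15)
·← 2082-10-15
·→ reveal()
·← -23187/52
·→ reveal()
·← -23187/52
·→ stepdays(n=199)
·← 2083-05-02
·→ whichday()
·← Sunday
·→ stepdays(n=-360)
·← 2082-05-07


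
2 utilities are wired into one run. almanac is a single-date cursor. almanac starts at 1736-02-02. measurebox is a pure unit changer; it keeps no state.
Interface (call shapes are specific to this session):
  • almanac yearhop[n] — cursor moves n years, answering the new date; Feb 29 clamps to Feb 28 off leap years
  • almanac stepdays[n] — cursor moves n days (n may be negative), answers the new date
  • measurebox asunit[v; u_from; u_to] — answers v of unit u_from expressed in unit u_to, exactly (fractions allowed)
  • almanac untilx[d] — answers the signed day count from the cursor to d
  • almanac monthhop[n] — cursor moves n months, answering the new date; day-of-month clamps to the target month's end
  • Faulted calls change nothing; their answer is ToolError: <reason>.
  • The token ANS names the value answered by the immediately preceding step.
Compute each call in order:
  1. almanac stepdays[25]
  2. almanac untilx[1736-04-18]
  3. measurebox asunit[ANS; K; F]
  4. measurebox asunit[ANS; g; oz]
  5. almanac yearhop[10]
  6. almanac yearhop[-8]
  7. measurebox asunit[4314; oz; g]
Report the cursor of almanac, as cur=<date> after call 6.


Act: almanac stepdays[n→25]
Obs: 1736-02-27
Act: almanac untilx[d→1736-04-18]
Obs: 51
Act: measurebox asunit[v→ANS; u_from→K; u_to→F]
Obs: -36787/100
Act: measurebox asunit[v→ANS; u_from→g; u_to→oz]
Obs: -588592000/45359237
Act: almanac yearhop[n→10]
Obs: 1746-02-27
Act: almanac yearhop[n→-8]
Obs: 1738-02-27
Act: measurebox asunit[v→4314; u_from→oz; u_to→g]
Obs: 97839874209/800000

Answer: cur=1738-02-27


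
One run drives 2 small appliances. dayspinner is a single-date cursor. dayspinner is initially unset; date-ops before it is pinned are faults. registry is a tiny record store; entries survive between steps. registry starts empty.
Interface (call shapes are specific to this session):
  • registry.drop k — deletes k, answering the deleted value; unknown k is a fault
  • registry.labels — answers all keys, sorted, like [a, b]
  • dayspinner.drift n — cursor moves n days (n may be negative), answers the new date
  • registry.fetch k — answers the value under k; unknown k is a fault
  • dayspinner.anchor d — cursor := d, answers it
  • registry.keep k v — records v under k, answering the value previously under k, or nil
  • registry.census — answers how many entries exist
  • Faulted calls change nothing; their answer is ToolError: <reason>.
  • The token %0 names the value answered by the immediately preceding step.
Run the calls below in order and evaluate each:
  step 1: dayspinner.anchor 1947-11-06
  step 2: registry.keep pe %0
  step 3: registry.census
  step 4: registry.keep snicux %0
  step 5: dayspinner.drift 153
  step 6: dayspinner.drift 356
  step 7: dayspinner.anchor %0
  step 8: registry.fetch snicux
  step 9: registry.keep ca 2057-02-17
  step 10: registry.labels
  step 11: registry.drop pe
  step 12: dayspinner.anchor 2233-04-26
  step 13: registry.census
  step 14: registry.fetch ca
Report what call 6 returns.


Step: dayspinner.anchor[d: 1947-11-06]
Result: 1947-11-06
Step: registry.keep[k: pe; v: %0]
Result: nil
Step: registry.census[]
Result: 1
Step: registry.keep[k: snicux; v: %0]
Result: nil
Step: dayspinner.drift[n: 153]
Result: 1948-04-07
Step: dayspinner.drift[n: 356]
Result: 1949-03-29
Step: dayspinner.anchor[d: %0]
Result: 1949-03-29
Step: registry.fetch[k: snicux]
Result: 1
Step: registry.keep[k: ca; v: 2057-02-17]
Result: nil
Step: registry.labels[]
Result: [ca, pe, snicux]
Step: registry.drop[k: pe]
Result: 1947-11-06
Step: dayspinner.anchor[d: 2233-04-26]
Result: 2233-04-26
Step: registry.census[]
Result: 2
Step: registry.fetch[k: ca]
Result: 2057-02-17

Answer: 1949-03-29


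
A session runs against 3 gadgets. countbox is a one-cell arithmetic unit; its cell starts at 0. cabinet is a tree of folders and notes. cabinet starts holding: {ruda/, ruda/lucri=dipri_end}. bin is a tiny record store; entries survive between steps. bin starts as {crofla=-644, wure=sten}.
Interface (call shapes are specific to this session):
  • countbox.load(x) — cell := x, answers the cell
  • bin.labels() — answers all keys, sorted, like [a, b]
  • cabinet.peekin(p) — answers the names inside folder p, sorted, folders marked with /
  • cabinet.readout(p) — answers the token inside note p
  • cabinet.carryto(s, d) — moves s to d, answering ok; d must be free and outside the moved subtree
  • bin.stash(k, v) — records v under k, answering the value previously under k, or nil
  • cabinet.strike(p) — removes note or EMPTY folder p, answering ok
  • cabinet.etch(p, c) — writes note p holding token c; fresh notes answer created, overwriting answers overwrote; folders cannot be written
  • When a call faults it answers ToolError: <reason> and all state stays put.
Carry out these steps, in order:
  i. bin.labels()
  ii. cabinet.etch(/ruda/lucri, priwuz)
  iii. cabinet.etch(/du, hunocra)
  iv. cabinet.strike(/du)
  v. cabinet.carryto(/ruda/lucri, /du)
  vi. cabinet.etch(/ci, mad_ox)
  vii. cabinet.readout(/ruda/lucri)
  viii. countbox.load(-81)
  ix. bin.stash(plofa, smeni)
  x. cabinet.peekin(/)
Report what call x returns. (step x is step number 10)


$ labels
= [crofla, wure]
$ etch p→/ruda/lucri c→priwuz
= overwrote
$ etch p→/du c→hunocra
= created
$ strike p→/du
= ok
$ carryto s→/ruda/lucri d→/du
= ok
$ etch p→/ci c→mad_ox
= created
$ readout p→/ruda/lucri
= ToolError: not found
$ load x→-81
= -81
$ stash k→plofa v→smeni
= nil
$ peekin p→/
= [ci, du, ruda/]

Answer: [ci, du, ruda/]
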